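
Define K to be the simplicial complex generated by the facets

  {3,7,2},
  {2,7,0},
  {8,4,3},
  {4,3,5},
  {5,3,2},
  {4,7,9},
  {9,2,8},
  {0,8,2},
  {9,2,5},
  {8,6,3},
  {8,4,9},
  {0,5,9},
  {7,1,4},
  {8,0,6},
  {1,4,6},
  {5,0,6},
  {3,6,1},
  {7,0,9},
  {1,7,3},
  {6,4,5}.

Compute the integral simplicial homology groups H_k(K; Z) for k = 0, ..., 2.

H_0 = Z,  H_1 = Z ⊕ Z/2,  H_2 = 0.

We work with the vertex ordering 0 < 1 < 2 < 3 < 4 < 5 < 6 < 7 < 8 < 9. The simplices of K, each written with vertices in increasing order, are:

  0-simplices (10): [0], [1], [2], [3], [4], [5], [6], [7], [8], [9]
  1-simplices (30): (30 of them)
  2-simplices (20): (20 of them)

so the chain groups are C_0 ≅ Z^10, C_1 ≅ Z^30, C_2 ≅ Z^20.

Boundary ∂_1: C_1 → C_0 is given by ∂[p,q] = [q] − [p]. For instance
  ∂[0,6] = [6] − [0].
As a 10×30 matrix over Z this has rank 9, with invariant factors (1,1,1,1,1,1,1,1,1).

The boundary map ∂_2: C_2 → C_1 acts by ∂[p,q,r] = [q,r] − [p,r] + [p,q]. For instance
  ∂[0,5,6] = [5,6] − [0,6] + [0,5],
  ∂[1,4,6] = [4,6] − [1,6] + [1,4].
The 30×20 boundary matrix has rank 20 and Smith normal form diag(1,1,1,1,1,1,1,1,1,1,1,1,1,1,1,1,1,1,1,2).

From H_k ≅ ker(∂_k) / im(∂_{k+1}) we obtain:

  H_0: rank C_0 − rank ∂_1 = 10 − 9 = 1, and the invariant factors of ∂_1 are all 1, so H_0 = Z.
  H_1: rank ker ∂_1 − rank ∂_2 = (30 − 9) − 20 = 1, and ∂_2 has invariant factor 2 > 1, so H_1 = Z ⊕ Z/2.
  H_2: rank ker ∂_2 − rank ∂_3 = (20 − 20) − 0 = 0, and there is no ∂_3, so H_2 = 0.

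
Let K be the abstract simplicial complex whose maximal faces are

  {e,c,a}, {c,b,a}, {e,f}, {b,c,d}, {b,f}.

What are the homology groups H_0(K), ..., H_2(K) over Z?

H_0 = Z,  H_1 = Z,  H_2 = 0.

K has 6 vertices, 9 edges, 3 triangles.
rank ∂_0 = 0, rank ∂_1 = 5 ⇒ b_0 = 6 − 0 − 5 = 1; all invariant factors of ∂_1 are 1 so no torsion. So H_0 = Z.
rank ∂_1 = 5, rank ∂_2 = 3 ⇒ b_1 = 9 − 5 − 3 = 1; all invariant factors of ∂_2 are 1 so no torsion. So H_1 = Z.
rank ∂_2 = 3, rank ∂_3 = 0 ⇒ b_2 = 3 − 3 − 0 = 0. So H_2 = 0.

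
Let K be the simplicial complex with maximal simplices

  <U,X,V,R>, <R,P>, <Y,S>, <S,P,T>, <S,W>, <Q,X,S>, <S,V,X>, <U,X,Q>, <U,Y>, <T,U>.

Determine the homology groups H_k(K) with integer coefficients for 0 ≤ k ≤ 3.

H_0 ≅ Z,  H_1 ≅ Z^3,  H_2 = 0,  H_3 = 0.

We work with the vertex ordering P < Q < R < S < T < U < V < W < X < Y. The simplices of K, each written with vertices in increasing order, are:

  0-simplices (10): P, Q, R, S, T, U, V, W, X, Y
  1-simplices (19): PR, PS, PT, QS, QU, QX, RU, RV, RX, ST, SV, SW, SX, SY, TU, UV, UX, UY, VX
  2-simplices (8): PST, QSX, QUX, RUV, RUX, RVX, SVX, UVX
  3-simplices (1): RUVX

so the chain groups are C_0 ≅ Z^10, C_1 ≅ Z^19, C_2 ≅ Z^8, C_3 ≅ Z^1.

∂_1: C_1 → C_0 maps an edge to its endpoints' difference, ∂[p,q] = q − p.
This gives a 10×19 integer matrix of rank 9; reducing to Smith normal form yields diagonal entries (1,1,1,1,1,1,1,1,1).

The boundary map ∂_2: C_2 → C_1 sends each 2-simplex [p,q,r] to [q,r] − [p,r] + [p,q]. For instance
  ∂RVX = VX − RX + RV,
  ∂RUV = UV − RV + RU.
The 19×8 boundary matrix has rank 7 and Smith normal form diag(1,1,1,1,1,1,1).

The boundary map ∂_3: C_3 → C_2 sends each 3-simplex σ to the alternating sum Σ_i (−1)^i (σ with its i-th vertex removed). For instance
  ∂RUVX = UVX − RVX + RUX − RUV.
This gives a 8×1 integer matrix of rank 1; reducing to Smith normal form yields diagonal entries (1).

From H_k ≅ ker(∂_k) / im(∂_{k+1}) we obtain:

  H_0: rank C_0 − rank ∂_1 = 10 − 9 = 1, and the invariant factors of ∂_1 are all 1, so H_0 = Z.
  H_1: rank ker ∂_1 − rank ∂_2 = (19 − 9) − 7 = 3, and the invariant factors of ∂_2 are all 1, so H_1 = Z^3.
  H_2: rank ker ∂_2 − rank ∂_3 = (8 − 7) − 1 = 0, and the invariant factors of ∂_3 are all 1, so H_2 = 0.
  H_3: rank ker ∂_3 − rank ∂_4 = (1 − 1) − 0 = 0, and there is no ∂_4, so H_3 = 0.

As a check, the Euler characteristic is 10 − 19 + 8 − 1 = -2, which agrees with 1 − 3 + 0 − 0 = -2.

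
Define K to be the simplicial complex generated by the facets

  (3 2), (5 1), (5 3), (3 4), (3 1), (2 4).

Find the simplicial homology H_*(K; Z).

Fix the vertex order 1 < 2 < 3 < 4 < 5 and write every simplex with vertices in increasing order. Then dim K = 1 and the simplices of K are:

  0-simplices (5): [1], [2], [3], [4], [5]
  1-simplices (6): [1,3], [1,5], [2,3], [2,4], [3,4], [3,5]

giving chain groups C_0 ≅ Z^5, C_1 ≅ Z^6.

The boundary map ∂_1: C_1 → C_0 is given by ∂[p,q] = [q] − [p]. For instance
  ∂[1,5] = [5] − [1].
The resulting 5×6 matrix has rank 4, and its Smith normal form has invariant factors (1,1,1,1).

Computing H_k = (kernel of ∂_k) / (image of ∂_{k+1}):

  H_0: rank C_0 − rank ∂_1 = 5 − 4 = 1, and the invariant factors of ∂_1 are all 1, so H_0 = Z.
  H_1: rank ker ∂_1 − rank ∂_2 = (6 − 4) − 0 = 2, and there is no ∂_2, so H_1 = Z^2.

H_0 = Z,  H_1 = Z^2.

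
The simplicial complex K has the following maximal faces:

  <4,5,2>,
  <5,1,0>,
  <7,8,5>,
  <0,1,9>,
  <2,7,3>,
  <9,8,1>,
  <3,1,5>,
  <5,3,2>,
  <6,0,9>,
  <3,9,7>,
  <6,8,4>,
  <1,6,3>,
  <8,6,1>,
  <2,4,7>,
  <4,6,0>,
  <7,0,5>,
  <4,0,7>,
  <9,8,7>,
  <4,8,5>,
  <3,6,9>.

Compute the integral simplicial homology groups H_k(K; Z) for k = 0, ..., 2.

Take the total order 0 < 1 < 2 < 3 < 4 < 5 < 6 < 7 < 8 < 9 on the vertex set. Then K (dimension 2) consists of the simplices:

  0-simplices (10): [0], [1], [2], [3], [4], [5], [6], [7], [8], [9]
  1-simplices (30): (30 of them)
  2-simplices (20): (20 of them)

so the chain groups are C_0 ≅ Z^10, C_1 ≅ Z^30, C_2 ≅ Z^20.

The boundary map ∂_1: C_1 → C_0 is given by ∂[p,q] = [q] − [p].
This gives a 10×30 integer matrix of rank 9; reducing to Smith normal form yields diagonal entries (1,1,1,1,1,1,1,1,1).

∂_2: C_2 → C_1 maps a triangle to the signed sum of its edges. For instance
  ∂[1,3,5] = [3,5] − [1,5] + [1,3],
  ∂[4,6,8] = [6,8] − [4,8] + [4,6].
This gives a 30×20 integer matrix of rank 20; reducing to Smith normal form yields diagonal entries (1,1,1,1,1,1,1,1,1,1,1,1,1,1,1,1,1,1,1,2).

Now H_k = ker ∂_k / im ∂_{k+1}, so:

  H_0: rank C_0 − rank ∂_1 = 10 − 9 = 1, and the invariant factors of ∂_1 are all 1, so H_0 ≅ Z.
  H_1: rank ker ∂_1 − rank ∂_2 = (30 − 9) − 20 = 1, and ∂_2 has invariant factor 2 > 1, so H_1 ≅ Z ⊕ Z_2.
  H_2: rank ker ∂_2 − rank ∂_3 = (20 − 20) − 0 = 0, and there is no ∂_3, so H_2 ≅ 0.

As a check, the Euler characteristic is 10 − 30 + 20 = 0, which agrees with 1 − 1 + 0 = 0.

H_0 ≅ Z,  H_1 ≅ Z ⊕ Z_2,  H_2 = 0.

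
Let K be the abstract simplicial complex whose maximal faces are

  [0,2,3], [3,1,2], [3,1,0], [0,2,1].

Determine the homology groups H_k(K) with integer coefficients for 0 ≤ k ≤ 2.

H_0 = Z,  H_1 = 0,  H_2 = Z.

Fix the vertex order 0 < 1 < 2 < 3 and write every simplex with vertices in increasing order. Then dim K = 2 and the simplices of K are:

  0-simplices (4): [0], [1], [2], [3]
  1-simplices (6): [0,1], [0,2], [0,3], [1,2], [1,3], [2,3]
  2-simplices (4): [0,1,2], [0,1,3], [0,2,3], [1,2,3]

so the chain groups are C_0 ≅ Z^4, C_1 ≅ Z^6, C_2 ≅ Z^4.

The boundary map ∂_1: C_1 → C_0 is given by ∂[p,q] = [q] − [p]. For instance
  ∂[0,1] = [1] − [0].
This gives a 4×6 integer matrix of rank 3; reducing to Smith normal form yields diagonal entries (1,1,1).

The boundary map ∂_2: C_2 → C_1 sends each 2-simplex [p,q,r] to [q,r] − [p,r] + [p,q]. For instance
  ∂[0,2,3] = [2,3] − [0,3] + [0,2],
  ∂[0,1,2] = [1,2] − [0,2] + [0,1].
As a 6×4 matrix over Z this has rank 3, with invariant factors (1,1,1).

Now H_k = ker ∂_k / im ∂_{k+1}, so:

  H_0: rank C_0 − rank ∂_1 = 4 − 3 = 1, and the invariant factors of ∂_1 are all 1, so H_0 ≅ Z.
  H_1: rank ker ∂_1 − rank ∂_2 = (6 − 3) − 3 = 0, and the invariant factors of ∂_2 are all 1, so H_1 ≅ 0.
  H_2: rank ker ∂_2 − rank ∂_3 = (4 − 3) − 0 = 1, and there is no ∂_3, so H_2 ≅ Z.

As a check, the Euler characteristic is 4 − 6 + 4 = 2, which agrees with 1 − 0 + 1 = 2.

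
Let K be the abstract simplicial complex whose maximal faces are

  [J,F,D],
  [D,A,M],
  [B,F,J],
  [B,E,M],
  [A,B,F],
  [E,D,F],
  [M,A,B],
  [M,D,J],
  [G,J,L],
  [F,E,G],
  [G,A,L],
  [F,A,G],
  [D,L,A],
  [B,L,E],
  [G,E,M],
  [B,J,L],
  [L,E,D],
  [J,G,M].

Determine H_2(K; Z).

Fix the vertex order A < B < D < E < F < G < J < L < M and write every simplex with vertices in increasing order. Then dim K = 2 and the simplices of K are:

  0-simplices (9): A, B, D, E, F, G, J, L, M
  1-simplices (27): AB, AD, AF, AG, AL, AM, BE, BF, BJ, BL, BM, DE, DF, DJ, DL, DM, EF, EG, EL, EM, FG, FJ, GJ, GL, GM, JL, JM
  2-simplices (18): ABF, ABM, ADL, ADM, AFG, AGL, BEL, BEM, BFJ, BJL, DEF, DEL, DFJ, DJM, EFG, EGM, GJL, GJM

giving chain groups C_0 ≅ Z^9, C_1 ≅ Z^27, C_2 ≅ Z^18.

Boundary ∂_1: C_1 → C_0 maps an edge to its endpoints' difference, ∂[p,q] = q − p. For instance
  ∂EF = F − E.
The resulting 9×27 matrix has rank 8, and its Smith normal form has invariant factors (1,1,1,1,1,1,1,1).

The boundary map ∂_2: C_2 → C_1 acts by ∂[p,q,r] = [q,r] − [p,r] + [p,q]. For instance
  ∂ABF = BF − AF + AB,
  ∂BJL = JL − BL + BJ.
As a 27×18 matrix over Z this has rank 17, with invariant factors (1,1,1,1,1,1,1,1,1,1,1,1,1,1,1,1,1).

From H_k ≅ ker(∂_k) / im(∂_{k+1}) we obtain:

  H_2: rank ker ∂_2 − rank ∂_3 = (18 − 17) − 0 = 1, and there is no ∂_3, so H_2 ≅ Z.

H_2 = Z.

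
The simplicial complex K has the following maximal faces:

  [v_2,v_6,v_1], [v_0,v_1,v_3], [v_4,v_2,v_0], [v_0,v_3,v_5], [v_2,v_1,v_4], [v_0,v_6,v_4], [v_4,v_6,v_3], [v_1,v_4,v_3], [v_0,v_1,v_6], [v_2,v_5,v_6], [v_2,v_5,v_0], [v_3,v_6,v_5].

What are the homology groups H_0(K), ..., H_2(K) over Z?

Fix the vertex order v_0 < v_1 < v_2 < v_3 < v_4 < v_5 < v_6 and write every simplex with vertices in increasing order. Then dim K = 2 and the simplices of K are:

  0-simplices (7): [v_0], [v_1], [v_2], [v_3], [v_4], [v_5], [v_6]
  1-simplices (18): (18 of them)
  2-simplices (12): (12 of them)

so the chain groups are C_0 ≅ Z^7, C_1 ≅ Z^18, C_2 ≅ Z^12.

The boundary map ∂_1: C_1 → C_0 sends each edge [p,q] (with p < q) to q − p. For instance
  ∂[v_3,v_6] = [v_6] − [v_3].
The 7×18 boundary matrix has rank 6 and Smith normal form diag(1,1,1,1,1,1).

The boundary map ∂_2: C_2 → C_1 maps a triangle to the signed sum of its edges. For instance
  ∂[v_0,v_1,v_3] = [v_1,v_3] − [v_0,v_3] + [v_0,v_1],
  ∂[v_3,v_4,v_6] = [v_4,v_6] − [v_3,v_6] + [v_3,v_4].
The resulting 18×12 matrix has rank 12, and its Smith normal form has invariant factors (1,1,1,1,1,1,1,1,1,1,1,2).

Computing H_k = (kernel of ∂_k) / (image of ∂_{k+1}):

  H_0: rank C_0 − rank ∂_1 = 7 − 6 = 1, and the invariant factors of ∂_1 are all 1, so H_0 ≅ Z.
  H_1: rank ker ∂_1 − rank ∂_2 = (18 − 6) − 12 = 0, and ∂_2 has invariant factor 2 > 1, so H_1 ≅ Z_2.
  H_2: rank ker ∂_2 − rank ∂_3 = (12 − 12) − 0 = 0, and there is no ∂_3, so H_2 ≅ 0.

H_0 ≅ Z,  H_1 ≅ Z_2,  H_2 = 0.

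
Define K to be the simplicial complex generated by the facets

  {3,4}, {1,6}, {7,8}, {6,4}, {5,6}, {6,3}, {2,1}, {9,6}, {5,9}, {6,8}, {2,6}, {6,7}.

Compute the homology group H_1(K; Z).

Fix the vertex order 1 < 2 < 3 < 4 < 5 < 6 < 7 < 8 < 9 and write every simplex with vertices in increasing order. Then dim K = 1 and the simplices of K are:

  0-simplices (9): [1], [2], [3], [4], [5], [6], [7], [8], [9]
  1-simplices (12): [1,2], [1,6], [2,6], [3,4], [3,6], [4,6], [5,6], [5,9], [6,7], [6,8], [6,9], [7,8]

Hence C_0 ≅ Z^9, C_1 ≅ Z^12.

Boundary ∂_1: C_1 → C_0 maps an edge to its endpoints' difference, ∂[p,q] = q − p. For instance
  ∂[5,9] = [9] − [5].
The 9×12 boundary matrix has rank 8 and Smith normal form diag(1,1,1,1,1,1,1,1).

Reading off H_k = ker ∂_k / im ∂_{k+1}:

  H_1: rank ker ∂_1 − rank ∂_2 = (12 − 8) − 0 = 4, and there is no ∂_2, so H_1 = Z^4.

H_1 = Z^4.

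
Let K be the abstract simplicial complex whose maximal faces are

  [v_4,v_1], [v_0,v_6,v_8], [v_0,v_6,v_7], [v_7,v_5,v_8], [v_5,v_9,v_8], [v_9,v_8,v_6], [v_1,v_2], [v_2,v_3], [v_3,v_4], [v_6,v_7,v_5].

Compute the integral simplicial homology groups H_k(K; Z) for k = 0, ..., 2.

Take the total order v_0 < v_1 < v_2 < v_3 < v_4 < v_5 < v_6 < v_7 < v_8 < v_9 on the vertex set. Then K (dimension 2) consists of the simplices:

  0-simplices (10): [v_0], [v_1], [v_2], [v_3], [v_4], [v_5], [v_6], [v_7], [v_8], [v_9]
  1-simplices (16): (16 of them)
  2-simplices (6): [v_0,v_6,v_7], [v_0,v_6,v_8], [v_5,v_6,v_7], [v_5,v_7,v_8], [v_5,v_8,v_9], [v_6,v_8,v_9]

Hence C_0 ≅ Z^10, C_1 ≅ Z^16, C_2 ≅ Z^6.

The boundary map ∂_1: C_1 → C_0 is given by ∂[p,q] = [q] − [p].
This gives a 10×16 integer matrix of rank 8; reducing to Smith normal form yields diagonal entries (1,1,1,1,1,1,1,1).

The boundary map ∂_2: C_2 → C_1 acts by ∂[p,q,r] = [q,r] − [p,r] + [p,q]. For instance
  ∂[v_6,v_8,v_9] = [v_8,v_9] − [v_6,v_9] + [v_6,v_8],
  ∂[v_5,v_8,v_9] = [v_8,v_9] − [v_5,v_9] + [v_5,v_8].
The 16×6 boundary matrix has rank 6 and Smith normal form diag(1,1,1,1,1,1).

Now H_k = ker ∂_k / im ∂_{k+1}, so:

  H_0: rank C_0 − rank ∂_1 = 10 − 8 = 2, and the invariant factors of ∂_1 are all 1, so H_0 = Z^2.
  H_1: rank ker ∂_1 − rank ∂_2 = (16 − 8) − 6 = 2, and the invariant factors of ∂_2 are all 1, so H_1 = Z^2.
  H_2: rank ker ∂_2 − rank ∂_3 = (6 − 6) − 0 = 0, and there is no ∂_3, so H_2 = 0.

H_0 = Z^2,  H_1 = Z^2,  H_2 = 0.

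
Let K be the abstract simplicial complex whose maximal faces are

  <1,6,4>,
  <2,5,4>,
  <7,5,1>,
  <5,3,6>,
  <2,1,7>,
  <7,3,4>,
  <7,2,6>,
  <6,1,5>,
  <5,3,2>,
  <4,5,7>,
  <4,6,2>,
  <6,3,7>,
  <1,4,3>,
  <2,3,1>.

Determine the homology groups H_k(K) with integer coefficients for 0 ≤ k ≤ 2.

H_0 = Z,  H_1 = Z^2,  H_2 = Z.

Fix the vertex order 1 < 2 < 3 < 4 < 5 < 6 < 7 and write every simplex with vertices in increasing order. Then dim K = 2 and the simplices of K are:

  0-simplices (7): [1], [2], [3], [4], [5], [6], [7]
  1-simplices (21): [1,2], [1,3], [1,4], [1,5], [1,6], [1,7], [2,3], [2,4], [2,5], [2,6], [2,7], [3,4], [3,5], [3,6], [3,7], [4,5], [4,6], [4,7], [5,6], [5,7], [6,7]
  2-simplices (14): [1,2,3], [1,2,7], [1,3,4], [1,4,6], [1,5,6], [1,5,7], [2,3,5], [2,4,5], [2,4,6], [2,6,7], [3,4,7], [3,5,6], [3,6,7], [4,5,7]

so the chain groups are C_0 ≅ Z^7, C_1 ≅ Z^21, C_2 ≅ Z^14.

Boundary ∂_1: C_1 → C_0 maps an edge to its endpoints' difference, ∂[p,q] = q − p. For instance
  ∂[3,7] = [7] − [3].
As a 7×21 matrix over Z this has rank 6, with invariant factors (1,1,1,1,1,1).

Boundary ∂_2: C_2 → C_1 maps a triangle to the signed sum of its edges. For instance
  ∂[1,2,3] = [2,3] − [1,3] + [1,2],
  ∂[1,5,6] = [5,6] − [1,6] + [1,5].
The resulting 21×14 matrix has rank 13, and its Smith normal form has invariant factors (1,1,1,1,1,1,1,1,1,1,1,1,1).

Now H_k = ker ∂_k / im ∂_{k+1}, so:

  H_0: rank C_0 − rank ∂_1 = 7 − 6 = 1, and the invariant factors of ∂_1 are all 1, so H_0 ≅ Z.
  H_1: rank ker ∂_1 − rank ∂_2 = (21 − 6) − 13 = 2, and the invariant factors of ∂_2 are all 1, so H_1 ≅ Z^2.
  H_2: rank ker ∂_2 − rank ∂_3 = (14 − 13) − 0 = 1, and there is no ∂_3, so H_2 ≅ Z.

As a check, the Euler characteristic is 7 − 21 + 14 = 0, which agrees with 1 − 2 + 1 = 0.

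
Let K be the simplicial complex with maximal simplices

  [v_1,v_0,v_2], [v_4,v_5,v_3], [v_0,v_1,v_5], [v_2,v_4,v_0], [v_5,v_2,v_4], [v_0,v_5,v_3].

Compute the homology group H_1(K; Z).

K has 6 vertices, 12 edges, 6 triangles.
rank ∂_1 = 5, rank ∂_2 = 6 ⇒ b_1 = 12 − 5 − 6 = 1; all invariant factors of ∂_2 are 1 so no torsion. So H_1 = Z.

H_1 ≅ Z.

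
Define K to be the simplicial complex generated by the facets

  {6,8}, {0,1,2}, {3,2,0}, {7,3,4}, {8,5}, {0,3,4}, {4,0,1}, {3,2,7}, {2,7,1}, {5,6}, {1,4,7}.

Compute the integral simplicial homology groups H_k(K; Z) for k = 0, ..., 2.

H_0 ≅ Z^2,  H_1 ≅ Z,  H_2 ≅ Z.

K has 9 vertices, 15 edges, 8 triangles.
rank ∂_0 = 0, rank ∂_1 = 7 ⇒ b_0 = 9 − 0 − 7 = 2; all invariant factors of ∂_1 are 1 so no torsion. So H_0 ≅ Z^2.
rank ∂_1 = 7, rank ∂_2 = 7 ⇒ b_1 = 15 − 7 − 7 = 1; all invariant factors of ∂_2 are 1 so no torsion. So H_1 ≅ Z.
rank ∂_2 = 7, rank ∂_3 = 0 ⇒ b_2 = 8 − 7 − 0 = 1. So H_2 ≅ Z.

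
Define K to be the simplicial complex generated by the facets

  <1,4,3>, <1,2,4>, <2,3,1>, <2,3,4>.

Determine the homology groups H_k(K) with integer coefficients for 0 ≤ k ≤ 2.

Order the vertices as 1 < 2 < 3 < 4. Listing each simplex with vertices in this order, K has dimension 2 with simplices:

  0-simplices (4): [1], [2], [3], [4]
  1-simplices (6): [1,2], [1,3], [1,4], [2,3], [2,4], [3,4]
  2-simplices (4): [1,2,3], [1,2,4], [1,3,4], [2,3,4]

giving chain groups C_0 ≅ Z^4, C_1 ≅ Z^6, C_2 ≅ Z^4.

Boundary ∂_1: C_1 → C_0 sends each edge [p,q] (with p < q) to q − p.
This gives a 4×6 integer matrix of rank 3; reducing to Smith normal form yields diagonal entries (1,1,1).

The boundary map ∂_2: C_2 → C_1 acts by ∂[p,q,r] = [q,r] − [p,r] + [p,q]. For instance
  ∂[1,2,3] = [2,3] − [1,3] + [1,2],
  ∂[2,3,4] = [3,4] − [2,4] + [2,3].
The resulting 6×4 matrix has rank 3, and its Smith normal form has invariant factors (1,1,1).

Now H_k = ker ∂_k / im ∂_{k+1}, so:

  H_0: rank C_0 − rank ∂_1 = 4 − 3 = 1, and the invariant factors of ∂_1 are all 1, so H_0 = Z.
  H_1: rank ker ∂_1 − rank ∂_2 = (6 − 3) − 3 = 0, and the invariant factors of ∂_2 are all 1, so H_1 = 0.
  H_2: rank ker ∂_2 − rank ∂_3 = (4 − 3) − 0 = 1, and there is no ∂_3, so H_2 = Z.

H_0 ≅ Z,  H_1 = 0,  H_2 ≅ Z.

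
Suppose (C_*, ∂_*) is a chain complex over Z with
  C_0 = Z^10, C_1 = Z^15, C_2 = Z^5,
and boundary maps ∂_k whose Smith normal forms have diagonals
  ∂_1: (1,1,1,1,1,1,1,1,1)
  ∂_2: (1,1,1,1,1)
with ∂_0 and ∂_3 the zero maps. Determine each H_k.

H_0 ≅ Z,  H_1 ≅ Z,  H_2 = 0.

H_0: b_0 = 10 − 0 − 9 = 1; torsion from ∂_1 factors > 1: none. So H_0 ≅ Z.
H_1: b_1 = 15 − 9 − 5 = 1; torsion from ∂_2 factors > 1: none. So H_1 ≅ Z.
H_2: b_2 = 5 − 5 − 0 = 0; torsion from ∂_3 factors > 1: none. So H_2 ≅ 0.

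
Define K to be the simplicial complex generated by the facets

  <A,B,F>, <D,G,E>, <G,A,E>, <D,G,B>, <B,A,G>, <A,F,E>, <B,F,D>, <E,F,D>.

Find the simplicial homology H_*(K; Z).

H_0 = Z,  H_1 = 0,  H_2 = Z.

Take the total order A < B < D < E < F < G on the vertex set. Then K (dimension 2) consists of the simplices:

  0-simplices (6): A, B, D, E, F, G
  1-simplices (12): AB, AE, AF, AG, BD, BF, BG, DE, DF, DG, EF, EG
  2-simplices (8): ABF, ABG, AEF, AEG, BDF, BDG, DEF, DEG

so the chain groups are C_0 ≅ Z^6, C_1 ≅ Z^12, C_2 ≅ Z^8.

∂_1: C_1 → C_0 is given by ∂[p,q] = [q] − [p]. For instance
  ∂AF = F − A.
The resulting 6×12 matrix has rank 5, and its Smith normal form has invariant factors (1,1,1,1,1).

The boundary map ∂_2: C_2 → C_1 acts by ∂[p,q,r] = [q,r] − [p,r] + [p,q]. For instance
  ∂DEG = EG − DG + DE,
  ∂BDG = DG − BG + BD.
As a 12×8 matrix over Z this has rank 7, with invariant factors (1,1,1,1,1,1,1).

Reading off H_k = ker ∂_k / im ∂_{k+1}:

  H_0: rank C_0 − rank ∂_1 = 6 − 5 = 1, and the invariant factors of ∂_1 are all 1, so H_0 ≅ Z.
  H_1: rank ker ∂_1 − rank ∂_2 = (12 − 5) − 7 = 0, and the invariant factors of ∂_2 are all 1, so H_1 ≅ 0.
  H_2: rank ker ∂_2 − rank ∂_3 = (8 − 7) − 0 = 1, and there is no ∂_3, so H_2 ≅ Z.

(K is a triangulation of the 2-sphere S^2.)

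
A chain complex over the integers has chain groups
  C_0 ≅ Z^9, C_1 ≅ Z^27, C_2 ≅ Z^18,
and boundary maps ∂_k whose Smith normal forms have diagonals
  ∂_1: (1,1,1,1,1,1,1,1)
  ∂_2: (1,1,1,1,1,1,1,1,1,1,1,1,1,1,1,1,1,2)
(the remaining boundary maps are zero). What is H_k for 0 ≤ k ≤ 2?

H_0 = Z,  H_1 = Z × Z/2,  H_2 = 0.

H_0: b_0 = 9 − 0 − 8 = 1; torsion from ∂_1 factors > 1: none. So H_0 = Z.
H_1: b_1 = 27 − 8 − 18 = 1; torsion from ∂_2 factors > 1: [2]. So H_1 = Z × Z/2.
H_2: b_2 = 18 − 18 − 0 = 0; torsion from ∂_3 factors > 1: none. So H_2 = 0.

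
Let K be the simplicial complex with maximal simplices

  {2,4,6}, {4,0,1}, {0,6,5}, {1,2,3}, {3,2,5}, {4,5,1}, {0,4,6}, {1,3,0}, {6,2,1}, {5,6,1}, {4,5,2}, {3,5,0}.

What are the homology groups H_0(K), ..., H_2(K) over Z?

H_0 ≅ Z,  H_1 ≅ Z/2,  H_2 = 0.

Order the vertices as 0 < 1 < 2 < 3 < 4 < 5 < 6. Listing each simplex with vertices in this order, K has dimension 2 with simplices:

  0-simplices (7): [0], [1], [2], [3], [4], [5], [6]
  1-simplices (18): [0,1], [0,3], [0,4], [0,5], [0,6], [1,2], [1,3], [1,4], [1,5], [1,6], [2,3], [2,4], [2,5], [2,6], [3,5], [4,5], [4,6], [5,6]
  2-simplices (12): [0,1,3], [0,1,4], [0,3,5], [0,4,6], [0,5,6], [1,2,3], [1,2,6], [1,4,5], [1,5,6], [2,3,5], [2,4,5], [2,4,6]

Hence C_0 ≅ Z^7, C_1 ≅ Z^18, C_2 ≅ Z^12.

∂_1: C_1 → C_0 sends each edge [p,q] (with p < q) to q − p. For instance
  ∂[2,6] = [6] − [2].
As a 7×18 matrix over Z this has rank 6, with invariant factors (1,1,1,1,1,1).

∂_2: C_2 → C_1 sends each 2-simplex [p,q,r] to [q,r] − [p,r] + [p,q]. For instance
  ∂[2,3,5] = [3,5] − [2,5] + [2,3],
  ∂[1,5,6] = [5,6] − [1,6] + [1,5].
This gives a 18×12 integer matrix of rank 12; reducing to Smith normal form yields diagonal entries (1,1,1,1,1,1,1,1,1,1,1,2).

Now H_k = ker ∂_k / im ∂_{k+1}, so:

  H_0: rank C_0 − rank ∂_1 = 7 − 6 = 1, and the invariant factors of ∂_1 are all 1, so H_0 = Z.
  H_1: rank ker ∂_1 − rank ∂_2 = (18 − 6) − 12 = 0, and ∂_2 has invariant factor 2 > 1, so H_1 = Z/2.
  H_2: rank ker ∂_2 − rank ∂_3 = (12 − 12) − 0 = 0, and there is no ∂_3, so H_2 = 0.

(K is a triangulation of the real projective plane RP^2.)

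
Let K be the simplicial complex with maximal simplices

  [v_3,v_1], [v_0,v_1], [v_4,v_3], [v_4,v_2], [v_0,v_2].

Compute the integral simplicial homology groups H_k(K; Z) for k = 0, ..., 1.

H_0 = Z,  H_1 = Z.

We work with the vertex ordering v_0 < v_1 < v_2 < v_3 < v_4. The simplices of K, each written with vertices in increasing order, are:

  0-simplices (5): [v_0], [v_1], [v_2], [v_3], [v_4]
  1-simplices (5): [v_0,v_1], [v_0,v_2], [v_1,v_3], [v_2,v_4], [v_3,v_4]

Hence C_0 ≅ Z^5, C_1 ≅ Z^5.

The boundary map ∂_1: C_1 → C_0 sends each edge [p,q] (with p < q) to q − p. For instance
  ∂[v_2,v_4] = [v_4] − [v_2].
The resulting 5×5 matrix has rank 4, and its Smith normal form has invariant factors (1,1,1,1).

Now H_k = ker ∂_k / im ∂_{k+1}, so:

  H_0: rank C_0 − rank ∂_1 = 5 − 4 = 1, and the invariant factors of ∂_1 are all 1, so H_0 = Z.
  H_1: rank ker ∂_1 − rank ∂_2 = (5 − 4) − 0 = 1, and there is no ∂_2, so H_1 = Z.

As a check, the Euler characteristic is 5 − 5 = 0, which agrees with 1 − 1 = 0.
(K is a triangulation of the circle S^1.)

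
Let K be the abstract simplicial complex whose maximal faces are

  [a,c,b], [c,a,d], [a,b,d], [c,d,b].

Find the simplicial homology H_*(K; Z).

H_0 = Z,  H_1 = 0,  H_2 = Z.

Fix the vertex order a < b < c < d and write every simplex with vertices in increasing order. Then dim K = 2 and the simplices of K are:

  0-simplices (4): a, b, c, d
  1-simplices (6): ab, ac, ad, bc, bd, cd
  2-simplices (4): abc, abd, acd, bcd

giving chain groups C_0 ≅ Z^4, C_1 ≅ Z^6, C_2 ≅ Z^4.

The boundary map ∂_1: C_1 → C_0 sends each edge [p,q] (with p < q) to q − p.
The resulting 4×6 matrix has rank 3, and its Smith normal form has invariant factors (1,1,1).

Boundary ∂_2: C_2 → C_1 sends each 2-simplex [p,q,r] to [q,r] − [p,r] + [p,q]. For instance
  ∂acd = cd − ad + ac,
  ∂bcd = cd − bd + bc.
The 6×4 boundary matrix has rank 3 and Smith normal form diag(1,1,1).

Now H_k = ker ∂_k / im ∂_{k+1}, so:

  H_0: rank C_0 − rank ∂_1 = 4 − 3 = 1, and the invariant factors of ∂_1 are all 1, so H_0 = Z.
  H_1: rank ker ∂_1 − rank ∂_2 = (6 − 3) − 3 = 0, and the invariant factors of ∂_2 are all 1, so H_1 = 0.
  H_2: rank ker ∂_2 − rank ∂_3 = (4 − 3) − 0 = 1, and there is no ∂_3, so H_2 = Z.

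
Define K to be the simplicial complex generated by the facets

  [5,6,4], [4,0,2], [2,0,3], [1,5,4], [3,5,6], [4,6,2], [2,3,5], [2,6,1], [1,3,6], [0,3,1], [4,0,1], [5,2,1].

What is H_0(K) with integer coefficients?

Take the total order 0 < 1 < 2 < 3 < 4 < 5 < 6 on the vertex set. Then K (dimension 2) consists of the simplices:

  0-simplices (7): [0], [1], [2], [3], [4], [5], [6]
  1-simplices (18): [0,1], [0,2], [0,3], [0,4], [1,2], [1,3], [1,4], [1,5], [1,6], [2,3], [2,4], [2,5], [2,6], [3,5], [3,6], [4,5], [4,6], [5,6]
  2-simplices (12): [0,1,3], [0,1,4], [0,2,3], [0,2,4], [1,2,5], [1,2,6], [1,3,6], [1,4,5], [2,3,5], [2,4,6], [3,5,6], [4,5,6]

so the chain groups are C_0 ≅ Z^7, C_1 ≅ Z^18, C_2 ≅ Z^12.

Boundary ∂_1: C_1 → C_0 maps an edge to its endpoints' difference, ∂[p,q] = q − p.
This gives a 7×18 integer matrix of rank 6; reducing to Smith normal form yields diagonal entries (1,1,1,1,1,1).

Boundary ∂_2: C_2 → C_1 acts by ∂[p,q,r] = [q,r] − [p,r] + [p,q]. For instance
  ∂[0,1,4] = [1,4] − [0,4] + [0,1],
  ∂[4,5,6] = [5,6] − [4,6] + [4,5].
This gives a 18×12 integer matrix of rank 12; reducing to Smith normal form yields diagonal entries (1,1,1,1,1,1,1,1,1,1,1,2).

Now H_k = ker ∂_k / im ∂_{k+1}, so:

  H_0: rank C_0 − rank ∂_1 = 7 − 6 = 1, and the invariant factors of ∂_1 are all 1, so H_0 ≅ Z.

(K is a triangulation of the real projective plane RP^2.)

H_0 ≅ Z.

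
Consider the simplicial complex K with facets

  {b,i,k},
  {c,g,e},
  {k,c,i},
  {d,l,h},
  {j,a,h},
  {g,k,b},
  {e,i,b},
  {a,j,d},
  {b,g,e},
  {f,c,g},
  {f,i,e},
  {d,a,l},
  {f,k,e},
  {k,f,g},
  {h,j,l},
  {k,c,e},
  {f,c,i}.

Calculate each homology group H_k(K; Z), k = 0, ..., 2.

We work with the vertex ordering a < b < c < d < e < f < g < h < i < j < k < l. The simplices of K, each written with vertices in increasing order, are:

  0-simplices (12): a, b, c, d, e, f, g, h, i, j, k, l
  1-simplices (28): ad, ah, aj, al, be, bg, bi, bk, ce, cf, cg, ci, ck, dh, dj, dl, ef, eg, ei, ek, fg, fi, fk, gk, hj, hl, ik, jl
  2-simplices (17): adj, adl, ahj, beg, bei, bgk, bik, ceg, cek, cfg, cfi, cik, dhl, efi, efk, fgk, hjl

so the chain groups are C_0 ≅ Z^12, C_1 ≅ Z^28, C_2 ≅ Z^17.

∂_1: C_1 → C_0 sends each edge [p,q] (with p < q) to q − p.
The 12×28 boundary matrix has rank 10 and Smith normal form diag(1,1,1,1,1,1,1,1,1,1).

∂_2: C_2 → C_1 maps a triangle to the signed sum of its edges. For instance
  ∂ceg = eg − cg + ce,
  ∂ahj = hj − aj + ah.
As a 28×17 matrix over Z this has rank 17, with invariant factors (1,1,1,1,1,1,1,1,1,1,1,1,1,1,1,1,2).

Reading off H_k = ker ∂_k / im ∂_{k+1}:

  H_0: rank C_0 − rank ∂_1 = 12 − 10 = 2, and the invariant factors of ∂_1 are all 1, so H_0 ≅ Z^2.
  H_1: rank ker ∂_1 − rank ∂_2 = (28 − 10) − 17 = 1, and ∂_2 has invariant factor 2 > 1, so H_1 ≅ Z ⊕ Z/2.
  H_2: rank ker ∂_2 − rank ∂_3 = (17 − 17) − 0 = 0, and there is no ∂_3, so H_2 ≅ 0.

H_0 = Z^2,  H_1 = Z ⊕ Z/2,  H_2 = 0.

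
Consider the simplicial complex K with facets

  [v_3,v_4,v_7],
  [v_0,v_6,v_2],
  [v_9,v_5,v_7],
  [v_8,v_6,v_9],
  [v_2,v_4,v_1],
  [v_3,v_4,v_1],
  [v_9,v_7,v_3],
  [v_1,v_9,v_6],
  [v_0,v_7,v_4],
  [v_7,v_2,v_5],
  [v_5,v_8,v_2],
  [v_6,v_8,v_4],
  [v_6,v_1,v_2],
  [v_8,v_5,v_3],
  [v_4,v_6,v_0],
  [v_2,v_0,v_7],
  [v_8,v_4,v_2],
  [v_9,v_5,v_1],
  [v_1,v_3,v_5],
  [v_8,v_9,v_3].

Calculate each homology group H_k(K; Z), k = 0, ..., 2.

H_0 ≅ Z,  H_1 ≅ Z ⊕ Z/2,  H_2 = 0.

We work with the vertex ordering v_0 < v_1 < v_2 < v_3 < v_4 < v_5 < v_6 < v_7 < v_8 < v_9. The simplices of K, each written with vertices in increasing order, are:

  0-simplices (10): [v_0], [v_1], [v_2], [v_3], [v_4], [v_5], [v_6], [v_7], [v_8], [v_9]
  1-simplices (30): (30 of them)
  2-simplices (20): (20 of them)

Hence C_0 ≅ Z^10, C_1 ≅ Z^30, C_2 ≅ Z^20.

∂_1: C_1 → C_0 maps an edge to its endpoints' difference, ∂[p,q] = q − p.
This gives a 10×30 integer matrix of rank 9; reducing to Smith normal form yields diagonal entries (1,1,1,1,1,1,1,1,1).

The boundary map ∂_2: C_2 → C_1 maps a triangle to the signed sum of its edges. For instance
  ∂[v_4,v_6,v_8] = [v_6,v_8] − [v_4,v_8] + [v_4,v_6],
  ∂[v_2,v_4,v_8] = [v_4,v_8] − [v_2,v_8] + [v_2,v_4].
The resulting 30×20 matrix has rank 20, and its Smith normal form has invariant factors (1,1,1,1,1,1,1,1,1,1,1,1,1,1,1,1,1,1,1,2).

Reading off H_k = ker ∂_k / im ∂_{k+1}:

  H_0: rank C_0 − rank ∂_1 = 10 − 9 = 1, and the invariant factors of ∂_1 are all 1, so H_0 ≅ Z.
  H_1: rank ker ∂_1 − rank ∂_2 = (30 − 9) − 20 = 1, and ∂_2 has invariant factor 2 > 1, so H_1 ≅ Z ⊕ Z/2.
  H_2: rank ker ∂_2 − rank ∂_3 = (20 − 20) − 0 = 0, and there is no ∂_3, so H_2 ≅ 0.

(K is a triangulation of the Klein bottle.)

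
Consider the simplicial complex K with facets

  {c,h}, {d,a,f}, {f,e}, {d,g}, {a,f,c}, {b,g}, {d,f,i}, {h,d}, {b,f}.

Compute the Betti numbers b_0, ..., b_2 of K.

b_0 = 1, b_1 = 2, b_2 = 0.

Order the vertices as a < b < c < d < e < f < g < h < i. Listing each simplex with vertices in this order, K has dimension 2 with simplices:

  0-simplices (9): a, b, c, d, e, f, g, h, i
  1-simplices (13): ac, ad, af, bf, bg, cf, ch, df, dg, dh, di, ef, fi
  2-simplices (3): acf, adf, dfi

so the chain groups are C_0 ≅ Z^9, C_1 ≅ Z^13, C_2 ≅ Z^3.

The boundary map ∂_1: C_1 → C_0 maps an edge to its endpoints' difference, ∂[p,q] = q − p.
The 9×13 boundary matrix has rank 8 and Smith normal form diag(1,1,1,1,1,1,1,1).

∂_2: C_2 → C_1 sends each 2-simplex [p,q,r] to [q,r] − [p,r] + [p,q]. For instance
  ∂dfi = fi − di + df,
  ∂adf = df − af + ad.
As a 13×3 matrix over Z this has rank 3, with invariant factors (1,1,1).

Reading off H_k = ker ∂_k / im ∂_{k+1}:

  H_0: rank C_0 − rank ∂_1 = 9 − 8 = 1, and the invariant factors of ∂_1 are all 1, so H_0 = Z.
  H_1: rank ker ∂_1 − rank ∂_2 = (13 − 8) − 3 = 2, and the invariant factors of ∂_2 are all 1, so H_1 = Z^2.
  H_2: rank ker ∂_2 − rank ∂_3 = (3 − 3) − 0 = 0, and there is no ∂_3, so H_2 = 0.

Hence the Betti numbers are b_0 = 1, b_1 = 2, b_2 = 0.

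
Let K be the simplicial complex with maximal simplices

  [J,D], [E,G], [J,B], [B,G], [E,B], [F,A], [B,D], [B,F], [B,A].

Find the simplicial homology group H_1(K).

Take the total order A < B < D < E < F < G < J on the vertex set. Then K (dimension 1) consists of the simplices:

  0-simplices (7): A, B, D, E, F, G, J
  1-simplices (9): AB, AF, BD, BE, BF, BG, BJ, DJ, EG

giving chain groups C_0 ≅ Z^7, C_1 ≅ Z^9.

∂_1: C_1 → C_0 is given by ∂[p,q] = [q] − [p]. For instance
  ∂AB = B − A.
The resulting 7×9 matrix has rank 6, and its Smith normal form has invariant factors (1,1,1,1,1,1).

Reading off H_k = ker ∂_k / im ∂_{k+1}:

  H_1: rank ker ∂_1 − rank ∂_2 = (9 − 6) − 0 = 3, and there is no ∂_2, so H_1 = Z^3.

H_1 ≅ Z^3.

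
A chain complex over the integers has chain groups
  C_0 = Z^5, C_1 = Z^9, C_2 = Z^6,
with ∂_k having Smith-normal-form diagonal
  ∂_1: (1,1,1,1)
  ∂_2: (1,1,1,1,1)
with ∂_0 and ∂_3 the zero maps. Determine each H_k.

H_0: b_0 = 5 − 0 − 4 = 1; torsion from ∂_1 factors > 1: none. So H_0 = Z.
H_1: b_1 = 9 − 4 − 5 = 0; torsion from ∂_2 factors > 1: none. So H_1 = 0.
H_2: b_2 = 6 − 5 − 0 = 1; torsion from ∂_3 factors > 1: none. So H_2 = Z.

H_0 = Z,  H_1 = 0,  H_2 = Z.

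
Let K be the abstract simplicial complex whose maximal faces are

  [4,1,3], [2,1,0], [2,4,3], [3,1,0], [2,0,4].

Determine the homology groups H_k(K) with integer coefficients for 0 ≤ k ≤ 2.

Take the total order 0 < 1 < 2 < 3 < 4 on the vertex set. Then K (dimension 2) consists of the simplices:

  0-simplices (5): [0], [1], [2], [3], [4]
  1-simplices (10): [0,1], [0,2], [0,3], [0,4], [1,2], [1,3], [1,4], [2,3], [2,4], [3,4]
  2-simplices (5): [0,1,2], [0,1,3], [0,2,4], [1,3,4], [2,3,4]

so the chain groups are C_0 ≅ Z^5, C_1 ≅ Z^10, C_2 ≅ Z^5.

Boundary ∂_1: C_1 → C_0 maps an edge to its endpoints' difference, ∂[p,q] = q − p. For instance
  ∂[0,1] = [1] − [0].
As a 5×10 matrix over Z this has rank 4, with invariant factors (1,1,1,1).

The boundary map ∂_2: C_2 → C_1 sends each 2-simplex [p,q,r] to [q,r] − [p,r] + [p,q]. For instance
  ∂[0,2,4] = [2,4] − [0,4] + [0,2],
  ∂[0,1,2] = [1,2] − [0,2] + [0,1].
The 10×5 boundary matrix has rank 5 and Smith normal form diag(1,1,1,1,1).

Reading off H_k = ker ∂_k / im ∂_{k+1}:

  H_0: rank C_0 − rank ∂_1 = 5 − 4 = 1, and the invariant factors of ∂_1 are all 1, so H_0 ≅ Z.
  H_1: rank ker ∂_1 − rank ∂_2 = (10 − 4) − 5 = 1, and the invariant factors of ∂_2 are all 1, so H_1 ≅ Z.
  H_2: rank ker ∂_2 − rank ∂_3 = (5 − 5) − 0 = 0, and there is no ∂_3, so H_2 ≅ 0.

As a check, the Euler characteristic is 5 − 10 + 5 = 0, which agrees with 1 − 1 + 0 = 0.

H_0 ≅ Z,  H_1 ≅ Z,  H_2 = 0.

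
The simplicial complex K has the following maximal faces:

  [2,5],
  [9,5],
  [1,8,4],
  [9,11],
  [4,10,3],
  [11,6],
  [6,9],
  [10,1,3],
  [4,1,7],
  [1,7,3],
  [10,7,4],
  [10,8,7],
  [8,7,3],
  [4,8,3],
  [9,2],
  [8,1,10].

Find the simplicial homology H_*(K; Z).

We work with the vertex ordering 1 < 2 < 3 < 4 < 5 < 6 < 7 < 8 < 9 < 10 < 11. The simplices of K, each written with vertices in increasing order, are:

  0-simplices (11): [1], [2], [3], [4], [5], [6], [7], [8], [9], [10], [11]
  1-simplices (21): [1,3], [1,4], [1,7], [1,8], [1,10], [2,5], [2,9], [3,4], [3,7], [3,8], [3,10], [4,7], [4,8], [4,10], [5,9], [6,9], [6,11], [7,8], [7,10], [8,10], [9,11]
  2-simplices (10): [1,3,7], [1,3,10], [1,4,7], [1,4,8], [1,8,10], [3,4,8], [3,4,10], [3,7,8], [4,7,10], [7,8,10]

so the chain groups are C_0 ≅ Z^11, C_1 ≅ Z^21, C_2 ≅ Z^10.

Boundary ∂_1: C_1 → C_0 sends each edge [p,q] (with p < q) to q − p.
The 11×21 boundary matrix has rank 9 and Smith normal form diag(1,1,1,1,1,1,1,1,1).

Boundary ∂_2: C_2 → C_1 acts by ∂[p,q,r] = [q,r] − [p,r] + [p,q]. For instance
  ∂[3,4,10] = [4,10] − [3,10] + [3,4],
  ∂[1,3,7] = [3,7] − [1,7] + [1,3].
The 21×10 boundary matrix has rank 10 and Smith normal form diag(1,1,1,1,1,1,1,1,1,2).

From H_k ≅ ker(∂_k) / im(∂_{k+1}) we obtain:

  H_0: rank C_0 − rank ∂_1 = 11 − 9 = 2, and the invariant factors of ∂_1 are all 1, so H_0 = Z^2.
  H_1: rank ker ∂_1 − rank ∂_2 = (21 − 9) − 10 = 2, and ∂_2 has invariant factor 2 > 1, so H_1 = Z^2 ⊕ Z_2.
  H_2: rank ker ∂_2 − rank ∂_3 = (10 − 10) − 0 = 0, and there is no ∂_3, so H_2 = 0.

As a check, the Euler characteristic is 11 − 21 + 10 = 0, which agrees with 2 − 2 + 0 = 0.

H_0 ≅ Z^2,  H_1 ≅ Z^2 ⊕ Z_2,  H_2 = 0.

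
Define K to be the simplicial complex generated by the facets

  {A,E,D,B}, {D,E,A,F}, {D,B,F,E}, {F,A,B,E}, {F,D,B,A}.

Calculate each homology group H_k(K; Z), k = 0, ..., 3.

K has 5 vertices, 10 edges, 10 triangles, 5 3-simplices.
rank ∂_0 = 0, rank ∂_1 = 4 ⇒ b_0 = 5 − 0 − 4 = 1; all invariant factors of ∂_1 are 1 so no torsion. So H_0 = Z.
rank ∂_1 = 4, rank ∂_2 = 6 ⇒ b_1 = 10 − 4 − 6 = 0; all invariant factors of ∂_2 are 1 so no torsion. So H_1 = 0.
rank ∂_2 = 6, rank ∂_3 = 4 ⇒ b_2 = 10 − 6 − 4 = 0; all invariant factors of ∂_3 are 1 so no torsion. So H_2 = 0.
rank ∂_3 = 4, rank ∂_4 = 0 ⇒ b_3 = 5 − 4 − 0 = 1. So H_3 = Z.

H_0 ≅ Z,  H_1 = 0,  H_2 = 0,  H_3 ≅ Z.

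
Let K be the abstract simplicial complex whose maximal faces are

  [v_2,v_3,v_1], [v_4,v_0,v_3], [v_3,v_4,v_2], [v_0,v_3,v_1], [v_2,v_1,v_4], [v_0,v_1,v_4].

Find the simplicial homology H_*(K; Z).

H_0 ≅ Z,  H_1 = 0,  H_2 ≅ Z.

Order the vertices as v_0 < v_1 < v_2 < v_3 < v_4. Listing each simplex with vertices in this order, K has dimension 2 with simplices:

  0-simplices (5): [v_0], [v_1], [v_2], [v_3], [v_4]
  1-simplices (9): [v_0,v_1], [v_0,v_3], [v_0,v_4], [v_1,v_2], [v_1,v_3], [v_1,v_4], [v_2,v_3], [v_2,v_4], [v_3,v_4]
  2-simplices (6): [v_0,v_1,v_3], [v_0,v_1,v_4], [v_0,v_3,v_4], [v_1,v_2,v_3], [v_1,v_2,v_4], [v_2,v_3,v_4]

giving chain groups C_0 ≅ Z^5, C_1 ≅ Z^9, C_2 ≅ Z^6.

Boundary ∂_1: C_1 → C_0 maps an edge to its endpoints' difference, ∂[p,q] = q − p.
The resulting 5×9 matrix has rank 4, and its Smith normal form has invariant factors (1,1,1,1).

∂_2: C_2 → C_1 acts by ∂[p,q,r] = [q,r] − [p,r] + [p,q]. For instance
  ∂[v_0,v_3,v_4] = [v_3,v_4] − [v_0,v_4] + [v_0,v_3],
  ∂[v_2,v_3,v_4] = [v_3,v_4] − [v_2,v_4] + [v_2,v_3].
This gives a 9×6 integer matrix of rank 5; reducing to Smith normal form yields diagonal entries (1,1,1,1,1).

Reading off H_k = ker ∂_k / im ∂_{k+1}:

  H_0: rank C_0 − rank ∂_1 = 5 − 4 = 1, and the invariant factors of ∂_1 are all 1, so H_0 ≅ Z.
  H_1: rank ker ∂_1 − rank ∂_2 = (9 − 4) − 5 = 0, and the invariant factors of ∂_2 are all 1, so H_1 ≅ 0.
  H_2: rank ker ∂_2 − rank ∂_3 = (6 − 5) − 0 = 1, and there is no ∂_3, so H_2 ≅ Z.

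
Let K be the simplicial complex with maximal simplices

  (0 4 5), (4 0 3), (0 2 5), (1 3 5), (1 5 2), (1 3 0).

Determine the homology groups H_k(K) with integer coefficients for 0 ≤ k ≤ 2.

H_0 ≅ Z,  H_1 ≅ Z,  H_2 = 0.

K has 6 vertices, 12 edges, 6 triangles.
rank ∂_0 = 0, rank ∂_1 = 5 ⇒ b_0 = 6 − 0 − 5 = 1; all invariant factors of ∂_1 are 1 so no torsion. So H_0 ≅ Z.
rank ∂_1 = 5, rank ∂_2 = 6 ⇒ b_1 = 12 − 5 − 6 = 1; all invariant factors of ∂_2 are 1 so no torsion. So H_1 ≅ Z.
rank ∂_2 = 6, rank ∂_3 = 0 ⇒ b_2 = 6 − 6 − 0 = 0. So H_2 ≅ 0.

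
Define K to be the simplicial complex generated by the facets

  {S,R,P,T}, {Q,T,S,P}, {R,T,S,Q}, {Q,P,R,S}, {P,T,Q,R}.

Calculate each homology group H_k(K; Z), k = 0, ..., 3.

H_0 ≅ Z,  H_1 = 0,  H_2 = 0,  H_3 ≅ Z.

We work with the vertex ordering P < Q < R < S < T. The simplices of K, each written with vertices in increasing order, are:

  0-simplices (5): P, Q, R, S, T
  1-simplices (10): PQ, PR, PS, PT, QR, QS, QT, RS, RT, ST
  2-simplices (10): PQR, PQS, PQT, PRS, PRT, PST, QRS, QRT, QST, RST
  3-simplices (5): PQRS, PQRT, PQST, PRST, QRST

so the chain groups are C_0 ≅ Z^5, C_1 ≅ Z^10, C_2 ≅ Z^10, C_3 ≅ Z^5.

The boundary map ∂_1: C_1 → C_0 maps an edge to its endpoints' difference, ∂[p,q] = q − p.
This gives a 5×10 integer matrix of rank 4; reducing to Smith normal form yields diagonal entries (1,1,1,1).

∂_2: C_2 → C_1 acts by ∂[p,q,r] = [q,r] − [p,r] + [p,q]. For instance
  ∂PQS = QS − PS + PQ,
  ∂PQR = QR − PR + PQ.
The resulting 10×10 matrix has rank 6, and its Smith normal form has invariant factors (1,1,1,1,1,1).

∂_3: C_3 → C_2 sends each 3-simplex σ to the alternating sum Σ_i (−1)^i (σ with its i-th vertex removed). For instance
  ∂PQST = QST − PST + PQT − PQS,
  ∂PRST = RST − PST + PRT − PRS.
The 10×5 boundary matrix has rank 4 and Smith normal form diag(1,1,1,1).

Reading off H_k = ker ∂_k / im ∂_{k+1}:

  H_0: rank C_0 − rank ∂_1 = 5 − 4 = 1, and the invariant factors of ∂_1 are all 1, so H_0 = Z.
  H_1: rank ker ∂_1 − rank ∂_2 = (10 − 4) − 6 = 0, and the invariant factors of ∂_2 are all 1, so H_1 = 0.
  H_2: rank ker ∂_2 − rank ∂_3 = (10 − 6) − 4 = 0, and the invariant factors of ∂_3 are all 1, so H_2 = 0.
  H_3: rank ker ∂_3 − rank ∂_4 = (5 − 4) − 0 = 1, and there is no ∂_4, so H_3 = Z.

(K is a triangulation of the 3-sphere S^3.)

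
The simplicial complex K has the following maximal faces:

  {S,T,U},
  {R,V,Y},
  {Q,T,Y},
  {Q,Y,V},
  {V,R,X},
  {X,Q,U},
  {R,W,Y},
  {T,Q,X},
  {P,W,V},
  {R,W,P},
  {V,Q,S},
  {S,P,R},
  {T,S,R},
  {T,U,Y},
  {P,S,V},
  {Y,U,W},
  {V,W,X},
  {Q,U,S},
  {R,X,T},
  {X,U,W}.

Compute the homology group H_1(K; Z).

H_1 ≅ Z ⊕ Z_2.

Order the vertices as P < Q < R < S < T < U < V < W < X < Y. Listing each simplex with vertices in this order, K has dimension 2 with simplices:

  0-simplices (10): P, Q, R, S, T, U, V, W, X, Y
  1-simplices (30): PR, PS, PV, PW, QS, QT, QU, QV, QX, QY, RS, RT, RV, RW, RX, RY, ST, SU, SV, TU, TX, TY, UW, UX, UY, VW, VX, VY, WX, WY
  2-simplices (20): PRS, PRW, PSV, PVW, QSU, QSV, QTX, QTY, QUX, QVY, RST, RTX, RVX, RVY, RWY, STU, TUY, UWX, UWY, VWX

giving chain groups C_0 ≅ Z^10, C_1 ≅ Z^30, C_2 ≅ Z^20.

The boundary map ∂_1: C_1 → C_0 sends each edge [p,q] (with p < q) to q − p. For instance
  ∂PR = R − P.
As a 10×30 matrix over Z this has rank 9, with invariant factors (1,1,1,1,1,1,1,1,1).

Boundary ∂_2: C_2 → C_1 sends each 2-simplex [p,q,r] to [q,r] − [p,r] + [p,q]. For instance
  ∂RVY = VY − RY + RV,
  ∂RST = ST − RT + RS.
This gives a 30×20 integer matrix of rank 20; reducing to Smith normal form yields diagonal entries (1,1,1,1,1,1,1,1,1,1,1,1,1,1,1,1,1,1,1,2).

From H_k ≅ ker(∂_k) / im(∂_{k+1}) we obtain:

  H_1: rank ker ∂_1 − rank ∂_2 = (30 − 9) − 20 = 1, and ∂_2 has invariant factor 2 > 1, so H_1 = Z ⊕ Z_2.

(K is a triangulation of the Klein bottle.)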